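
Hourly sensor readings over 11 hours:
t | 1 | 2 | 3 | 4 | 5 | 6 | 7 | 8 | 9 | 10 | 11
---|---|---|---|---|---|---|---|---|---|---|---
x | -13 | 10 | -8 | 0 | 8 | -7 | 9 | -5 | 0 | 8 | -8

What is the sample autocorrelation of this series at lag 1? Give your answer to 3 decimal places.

-0.636

Mean x̄ = (-13 + 10 − 8 + 0 + 8 − 7 + 9 − 5 + 0 + 8 − 8)/11 = -0.5455
Numerator Σ_{t=1}^{10}(x_t−x̄)(x_{t+1}−x̄) = -430.1157
Denominator Σ(x_t−x̄)² = 676.7273
r_1 = -430.1157 / 676.7273 = -0.636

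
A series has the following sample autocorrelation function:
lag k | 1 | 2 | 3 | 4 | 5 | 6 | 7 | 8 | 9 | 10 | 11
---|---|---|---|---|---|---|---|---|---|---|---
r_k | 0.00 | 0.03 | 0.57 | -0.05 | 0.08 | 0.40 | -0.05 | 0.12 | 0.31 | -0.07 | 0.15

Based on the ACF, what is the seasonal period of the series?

The largest autocorrelation is r_3 = 0.57, with weaker echoes at lags 6 (0.40) and 9 (0.31); the remaining lags stay at or below 0.15.
The dominant spike at lag 3 indicates a seasonal period of 3.

3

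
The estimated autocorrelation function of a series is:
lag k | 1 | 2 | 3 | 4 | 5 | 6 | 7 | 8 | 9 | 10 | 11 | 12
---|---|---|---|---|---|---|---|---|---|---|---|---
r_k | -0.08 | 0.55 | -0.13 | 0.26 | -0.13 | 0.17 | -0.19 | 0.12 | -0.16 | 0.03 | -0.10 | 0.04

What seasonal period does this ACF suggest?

The largest autocorrelation is r_2 = 0.55, with weaker echoes at lags 4 (0.26) and 6 (0.17); the remaining lags stay at or below 0.12.
The dominant spike at lag 2 indicates a seasonal period of 2.

2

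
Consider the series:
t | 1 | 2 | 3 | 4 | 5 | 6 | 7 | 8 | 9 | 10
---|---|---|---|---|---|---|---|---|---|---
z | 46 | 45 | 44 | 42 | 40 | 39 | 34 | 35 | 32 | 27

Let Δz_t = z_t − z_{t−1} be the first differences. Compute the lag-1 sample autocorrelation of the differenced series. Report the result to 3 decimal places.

-0.353

First differences Δz: -1, -1, -2, -2, -1, -5, 1, -3, -5
Mean of differences = -2.1111
Numerator Σ(Δz_t−Δz̄)(Δz_{t+1}−Δz̄) = -10.9012
Denominator Σ(Δz_t−Δz̄)² = 30.8889
r_1(Δz) = -10.9012 / 30.8889 = -0.353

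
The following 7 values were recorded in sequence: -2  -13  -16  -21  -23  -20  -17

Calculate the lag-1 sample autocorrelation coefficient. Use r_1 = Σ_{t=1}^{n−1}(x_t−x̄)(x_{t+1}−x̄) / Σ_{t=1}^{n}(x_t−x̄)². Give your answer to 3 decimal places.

Mean x̄ = (-2 − 13 − 16 − 21 − 23 − 20 − 17)/7 = -16.0000
Deviations from mean: 14.0000, 3.0000, 0.0000, -5.0000, -7.0000, -4.0000, -1.0000
Σ(x_t−x̄)(x_{t+1}−x̄) = (42.0000) + (0.0000) + (0.0000) + (35.0000) + (28.0000) + (4.0000) = 109.0000
Denominator Σ(x_t−x̄)² = 296.0000
r_1 = 109.0000 / 296.0000 = 0.368

0.368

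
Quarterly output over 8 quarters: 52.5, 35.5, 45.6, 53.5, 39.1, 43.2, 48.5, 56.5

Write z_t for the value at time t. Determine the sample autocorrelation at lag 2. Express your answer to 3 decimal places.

-0.387

Mean z̄ = (52.5 + 35.5 + 45.6 + 53.5 + 39.1 + 43.2 + 48.5 + 56.5)/8 = 46.8000
Deviations from mean: 5.7000, -11.3000, -1.2000, 6.7000, -7.7000, -3.6000, 1.7000, 9.7000
Numerator Σ_{t=1}^{6}(z_t−z̄)(z_{t+2}−z̄) = -145.4400
Denominator Σ(z_t−z̄)² = 375.7400
r_2 = -145.4400 / 375.7400 = -0.387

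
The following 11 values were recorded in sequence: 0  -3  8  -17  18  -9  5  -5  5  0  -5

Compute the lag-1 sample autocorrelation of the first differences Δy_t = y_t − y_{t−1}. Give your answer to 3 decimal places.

First differences Δy: -3, 11, -25, 35, -27, 14, -10, 10, -5, -5
Mean of differences = -0.5000
Numerator Σ(Δy_t−Δȳ)(Δy_{t+1}−Δȳ) = -2769.7500
Denominator Σ(Δy_t−Δȳ)² = 3152.5000
r_1(Δy) = -2769.7500 / 3152.5000 = -0.879

-0.879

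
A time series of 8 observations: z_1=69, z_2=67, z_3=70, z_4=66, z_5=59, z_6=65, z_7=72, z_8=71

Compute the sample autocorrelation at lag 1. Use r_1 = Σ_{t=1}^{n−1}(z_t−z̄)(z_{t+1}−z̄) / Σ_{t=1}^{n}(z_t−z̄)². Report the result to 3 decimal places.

Mean z̄ = (69 + 67 + 70 + 66 + 59 + 65 + 72 + 71)/8 = 67.3750
Deviations from mean: 1.6250, -0.3750, 2.6250, -1.3750, -8.3750, -2.3750, 4.6250, 3.6250
Numerator Σ_{t=1}^{7}(z_t−z̄)(z_{t+1}−z̄) = 31.9844
Denominator Σ(z_t−z̄)² = 121.8750
r_1 = 31.9844 / 121.8750 = 0.262

0.262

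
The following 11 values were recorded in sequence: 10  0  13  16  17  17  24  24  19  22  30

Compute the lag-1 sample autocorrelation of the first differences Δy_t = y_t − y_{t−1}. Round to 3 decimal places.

-0.329

First differences Δy: -10, 13, 3, 1, 0, 7, 0, -5, 3, 8
Mean of differences = 2.0000
Numerator Σ(Δy_t−Δȳ)(Δy_{t+1}−Δȳ) = -127.0000
Denominator Σ(Δy_t−Δȳ)² = 386.0000
r_1(Δy) = -127.0000 / 386.0000 = -0.329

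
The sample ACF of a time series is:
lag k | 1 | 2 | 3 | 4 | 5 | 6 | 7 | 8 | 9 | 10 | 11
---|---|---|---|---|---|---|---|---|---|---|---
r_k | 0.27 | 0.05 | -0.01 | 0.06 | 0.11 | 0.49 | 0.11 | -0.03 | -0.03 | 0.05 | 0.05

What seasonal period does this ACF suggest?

6

The largest autocorrelation is r_6 = 0.49; the remaining lags stay at or below 0.27. The elevated value at lag 1 (0.27), dropping to 0.05 at lag 2, reflects decaying short-term dependence rather than seasonality.
The dominant spike at lag 6 indicates a seasonal period of 6.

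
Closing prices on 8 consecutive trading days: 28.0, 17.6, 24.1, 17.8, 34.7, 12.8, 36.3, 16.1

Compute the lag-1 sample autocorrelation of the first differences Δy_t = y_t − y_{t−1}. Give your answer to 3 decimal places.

First differences Δy: -10.4, 6.5, -6.3, 16.9, -21.9, 23.5, -20.2
Mean of differences = -1.7000
Numerator Σ(Δy_t−Δȳ)(Δy_{t+1}−Δȳ) = -1545.5800
Denominator Σ(Δy_t−Δȳ)² = 1895.3800
r_1(Δy) = -1545.5800 / 1895.3800 = -0.815

-0.815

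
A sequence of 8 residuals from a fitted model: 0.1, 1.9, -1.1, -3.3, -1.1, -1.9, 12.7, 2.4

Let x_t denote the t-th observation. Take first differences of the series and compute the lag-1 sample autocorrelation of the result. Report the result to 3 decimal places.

First differences Δx: 1.8, -3.0, -2.2, 2.2, -0.8, 14.6, -10.3
Mean of differences = 0.3286
Numerator Σ(Δx_t−Δx̄)(Δx_{t+1}−Δx̄) = -171.1165
Denominator Σ(Δx_t−Δx̄)² = 341.0543
r_1(Δx) = -171.1165 / 341.0543 = -0.502

-0.502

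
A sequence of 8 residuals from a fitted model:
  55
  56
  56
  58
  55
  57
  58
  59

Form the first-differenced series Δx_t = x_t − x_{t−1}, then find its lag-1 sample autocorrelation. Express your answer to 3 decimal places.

First differences Δx: 1, 0, 2, -3, 2, 1, 1
Mean of differences = 0.5714
Numerator Σ(Δx_t−Δx̄)(Δx_{t+1}−Δx̄) = -10.4694
Denominator Σ(Δx_t−Δx̄)² = 17.7143
r_1(Δx) = -10.4694 / 17.7143 = -0.591

-0.591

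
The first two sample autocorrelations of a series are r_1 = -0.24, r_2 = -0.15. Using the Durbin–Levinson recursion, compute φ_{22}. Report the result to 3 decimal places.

φ_{22} = (r_2 − r_1²) / (1 − r_1²)
r_1² = (-0.24)² = 0.0576
Numerator = -0.15 − 0.0576 = -0.2076; denominator = 1 − 0.0576 = 0.9424
φ_{22} = -0.2076 / 0.9424 = -0.220

-0.220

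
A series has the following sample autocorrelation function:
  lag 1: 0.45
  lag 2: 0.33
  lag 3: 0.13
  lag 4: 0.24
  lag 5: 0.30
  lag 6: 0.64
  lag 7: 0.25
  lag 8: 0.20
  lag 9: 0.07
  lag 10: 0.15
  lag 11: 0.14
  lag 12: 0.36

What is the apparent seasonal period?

6

The largest autocorrelation is r_6 = 0.64; the remaining lags stay at or below 0.45. The elevated value at lag 1 (0.45), dropping to 0.33 at lag 2, reflects decaying short-term dependence rather than seasonality.
The dominant spike at lag 6 indicates a seasonal period of 6.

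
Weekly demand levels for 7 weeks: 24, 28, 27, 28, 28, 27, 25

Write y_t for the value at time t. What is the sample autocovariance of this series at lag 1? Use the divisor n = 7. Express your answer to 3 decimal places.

-0.175

Mean ȳ = (24 + 28 + 27 + 28 + 28 + 27 + 25)/7 = 26.7143
Deviations: -2.7143, 1.2857, 0.2857, 1.2857, 1.2857, 0.2857, -1.7143
Σ_{t=1}^{6}(y_t−ȳ)(y_{t+1}−ȳ) = -1.2245
γ_1 = -1.2245 / 7 = -0.175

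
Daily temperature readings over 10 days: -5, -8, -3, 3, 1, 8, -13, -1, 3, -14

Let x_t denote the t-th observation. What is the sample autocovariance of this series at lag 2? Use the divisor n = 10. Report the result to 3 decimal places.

-6.532

Mean x̄ = (-5 − 8 − 3 + 3 + 1 + 8 − 13 − 1 + 3 − 14)/10 = -2.9000
Σ_{t=1}^{8}(x_t−x̄)(x_{t+2}−x̄) = -65.3200
γ_2 = -65.3200 / 10 = -6.532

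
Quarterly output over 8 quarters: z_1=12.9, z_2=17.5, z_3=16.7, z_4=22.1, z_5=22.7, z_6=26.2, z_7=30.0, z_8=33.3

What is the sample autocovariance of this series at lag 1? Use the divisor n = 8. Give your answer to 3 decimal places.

Mean z̄ = (12.9 + 17.5 + 16.7 + 22.1 + 22.7 + 26.2 + 30.0 + 33.3)/8 = 22.6750
Deviations: -9.7750, -5.1750, -5.9750, -0.5750, 0.0250, 3.5250, 7.3250, 10.6250
Σ_{t=1}^{7}(z_t−z̄)(z_{t+1}−z̄) = 188.6644
γ_1 = 188.6644 / 8 = 23.583

23.583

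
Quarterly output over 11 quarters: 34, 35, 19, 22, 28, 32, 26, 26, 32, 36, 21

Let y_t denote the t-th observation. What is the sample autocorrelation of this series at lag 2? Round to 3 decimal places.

-0.500

Mean ȳ = (34 + 35 + 19 + 22 + 28 + 32 + 26 + 26 + 32 + 36 + 21)/11 = 28.2727
Numerator Σ_{t=1}^{9}(y_t−ȳ)(y_{t+2}−ȳ) = -177.1488
Denominator Σ(y_t−ȳ)² = 354.1818
r_2 = -177.1488 / 354.1818 = -0.500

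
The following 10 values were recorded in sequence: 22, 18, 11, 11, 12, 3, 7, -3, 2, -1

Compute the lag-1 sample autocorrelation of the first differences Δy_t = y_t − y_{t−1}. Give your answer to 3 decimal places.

-0.711

First differences Δy: -4, -7, 0, 1, -9, 4, -10, 5, -3
Mean of differences = -2.5556
Numerator Σ(Δy_t−Δȳ)(Δy_{t+1}−Δȳ) = -169.4198
Denominator Σ(Δy_t−Δȳ)² = 238.2222
r_1(Δy) = -169.4198 / 238.2222 = -0.711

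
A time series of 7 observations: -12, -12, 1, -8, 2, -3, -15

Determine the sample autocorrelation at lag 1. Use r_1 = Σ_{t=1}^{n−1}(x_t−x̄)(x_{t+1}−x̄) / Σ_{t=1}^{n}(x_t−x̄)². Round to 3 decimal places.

-0.118

Mean x̄ = (-12 − 12 + 1 − 8 + 2 − 3 − 15)/7 = -6.7143
Deviations from mean: -5.2857, -5.2857, 7.7143, -1.2857, 8.7143, 3.7143, -8.2857
Σ(x_t−x̄)(x_{t+1}−x̄) = (27.9388) + (-40.7755) + (-9.9184) + (-11.2041) + (32.3673) + (-30.7755) = -32.3673
Denominator Σ(x_t−x̄)² = 275.4286
r_1 = -32.3673 / 275.4286 = -0.118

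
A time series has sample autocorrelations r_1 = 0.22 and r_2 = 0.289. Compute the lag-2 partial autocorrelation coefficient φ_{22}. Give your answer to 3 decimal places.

φ_{22} = (r_2 − r_1²) / (1 − r_1²)
r_1² = (0.22)² = 0.0484
Numerator = 0.289 − 0.0484 = 0.2406; denominator = 1 − 0.0484 = 0.9516
φ_{22} = 0.2406 / 0.9516 = 0.253

0.253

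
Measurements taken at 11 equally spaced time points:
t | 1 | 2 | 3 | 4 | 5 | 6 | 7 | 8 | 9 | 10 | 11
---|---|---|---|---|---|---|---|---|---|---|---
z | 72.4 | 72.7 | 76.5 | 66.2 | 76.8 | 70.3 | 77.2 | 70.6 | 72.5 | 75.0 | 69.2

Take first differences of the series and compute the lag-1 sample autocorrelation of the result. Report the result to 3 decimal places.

-0.803

First differences Δz: 0.3, 3.8, -10.3, 10.6, -6.5, 6.9, -6.6, 1.9, 2.5, -5.8
Mean of differences = -0.3200
Numerator Σ(Δz_t−Δz̄)(Δz_{t+1}−Δz̄) = -328.1264
Denominator Σ(Δz_t−Δz̄)² = 408.8760
r_1(Δz) = -328.1264 / 408.8760 = -0.803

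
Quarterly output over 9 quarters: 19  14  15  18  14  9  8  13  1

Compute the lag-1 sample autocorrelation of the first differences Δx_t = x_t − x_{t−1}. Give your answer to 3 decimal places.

-0.298

First differences Δx: -5, 1, 3, -4, -5, -1, 5, -12
Mean of differences = -2.2500
Numerator Σ(Δx_t−Δx̄)(Δx_{t+1}−Δx̄) = -61.3125
Denominator Σ(Δx_t−Δx̄)² = 205.5000
r_1(Δx) = -61.3125 / 205.5000 = -0.298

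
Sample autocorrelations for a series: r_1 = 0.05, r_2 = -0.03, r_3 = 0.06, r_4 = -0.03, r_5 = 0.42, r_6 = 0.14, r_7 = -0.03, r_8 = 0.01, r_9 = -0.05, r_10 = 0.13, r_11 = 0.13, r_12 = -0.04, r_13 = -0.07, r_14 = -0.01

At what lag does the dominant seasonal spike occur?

5

The largest autocorrelation is r_5 = 0.42; the remaining lags stay at or below 0.14.
The dominant spike at lag 5 indicates a seasonal period of 5.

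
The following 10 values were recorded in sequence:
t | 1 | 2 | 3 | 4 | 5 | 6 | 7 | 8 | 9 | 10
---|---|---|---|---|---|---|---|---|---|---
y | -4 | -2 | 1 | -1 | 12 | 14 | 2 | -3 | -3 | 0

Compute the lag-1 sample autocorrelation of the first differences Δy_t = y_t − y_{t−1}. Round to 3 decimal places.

0.099

First differences Δy: 2, 3, -2, 13, 2, -12, -5, 0, 3
Mean of differences = 0.4444
Numerator Σ(Δy_t−Δȳ)(Δy_{t+1}−Δȳ) = 36.2469
Denominator Σ(Δy_t−Δȳ)² = 366.2222
r_1(Δy) = 36.2469 / 366.2222 = 0.099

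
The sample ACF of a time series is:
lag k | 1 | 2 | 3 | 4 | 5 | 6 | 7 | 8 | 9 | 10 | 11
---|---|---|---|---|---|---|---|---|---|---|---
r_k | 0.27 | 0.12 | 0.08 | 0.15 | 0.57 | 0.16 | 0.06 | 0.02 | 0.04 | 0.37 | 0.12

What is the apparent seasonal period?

5

The largest autocorrelation is r_5 = 0.57, with a weaker echo at lag 10 (0.37); the remaining lags stay at or below 0.27. The elevated value at lag 1 (0.27), dropping to 0.12 at lag 2, reflects decaying short-term dependence rather than seasonality.
The dominant spike at lag 5 indicates a seasonal period of 5.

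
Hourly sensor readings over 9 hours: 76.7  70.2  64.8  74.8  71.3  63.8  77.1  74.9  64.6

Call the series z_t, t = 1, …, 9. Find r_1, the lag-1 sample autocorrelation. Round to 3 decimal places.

-0.300

Mean z̄ = (76.7 + 70.2 + 64.8 + 74.8 + 71.3 + 63.8 + 77.1 + 74.9 + 64.6)/9 = 70.9111
Numerator Σ_{t=1}^{8}(z_t−z̄)(z_{t+1}−z̄) = -69.2868
Denominator Σ(z_t−z̄)² = 231.2489
r_1 = -69.2868 / 231.2489 = -0.300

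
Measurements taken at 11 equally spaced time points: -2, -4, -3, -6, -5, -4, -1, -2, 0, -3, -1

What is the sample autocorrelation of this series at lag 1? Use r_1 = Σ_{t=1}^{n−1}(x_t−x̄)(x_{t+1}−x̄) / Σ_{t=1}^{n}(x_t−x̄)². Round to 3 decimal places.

0.302

Mean x̄ = (-2 − 4 − 3 − 6 − 5 − 4 − 1 − 2 + 0 − 3 − 1)/11 = -2.8182
Numerator Σ_{t=1}^{10}(x_t−x̄)(x_{t+1}−x̄) = 10.1488
Denominator Σ(x_t−x̄)² = 33.6364
r_1 = 10.1488 / 33.6364 = 0.302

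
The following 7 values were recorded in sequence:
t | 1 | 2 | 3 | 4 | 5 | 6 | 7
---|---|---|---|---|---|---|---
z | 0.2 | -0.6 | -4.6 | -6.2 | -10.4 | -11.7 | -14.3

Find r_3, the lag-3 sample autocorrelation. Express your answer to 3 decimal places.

-0.180

Mean z̄ = (0.2 − 0.6 − 4.6 − 6.2 − 10.4 − 11.7 − 14.3)/7 = -6.8000
Deviations from mean: 7.0000, 6.2000, 2.2000, 0.6000, -3.6000, -4.9000, -7.5000
Numerator Σ_{t=1}^{4}(z_t−z̄)(z_{t+3}−z̄) = -33.4000
Denominator Σ(z_t−z̄)² = 185.8600
r_3 = -33.4000 / 185.8600 = -0.180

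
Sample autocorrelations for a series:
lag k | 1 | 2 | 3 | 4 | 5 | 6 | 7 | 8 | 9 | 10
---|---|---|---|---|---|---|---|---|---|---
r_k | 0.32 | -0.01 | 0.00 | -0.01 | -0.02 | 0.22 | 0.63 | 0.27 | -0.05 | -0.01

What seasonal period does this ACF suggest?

7

The largest autocorrelation is r_7 = 0.63; the remaining lags stay at or below 0.32.
The dominant spike at lag 7 indicates a seasonal period of 7.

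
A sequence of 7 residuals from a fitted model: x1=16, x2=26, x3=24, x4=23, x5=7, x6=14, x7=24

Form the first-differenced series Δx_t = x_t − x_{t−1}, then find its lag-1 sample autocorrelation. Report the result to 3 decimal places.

First differences Δx: 10, -2, -1, -16, 7, 10
Mean of differences = 1.3333
Numerator Σ(Δx_t−Δx̄)(Δx_{t+1}−Δx̄) = -29.7778
Denominator Σ(Δx_t−Δx̄)² = 499.3333
r_1(Δx) = -29.7778 / 499.3333 = -0.060

-0.060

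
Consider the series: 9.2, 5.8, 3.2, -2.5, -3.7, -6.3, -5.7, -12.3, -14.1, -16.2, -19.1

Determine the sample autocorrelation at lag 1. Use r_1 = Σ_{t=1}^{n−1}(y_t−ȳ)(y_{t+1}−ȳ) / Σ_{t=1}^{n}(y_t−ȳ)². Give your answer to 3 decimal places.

0.695

Mean ȳ = (9.2 + 5.8 + 3.2 − 2.5 − 3.7 − 6.3 − 5.7 − 12.3 − 14.1 − 16.2 − 19.1)/11 = -5.6091
Numerator Σ_{t=1}^{10}(y_t−ȳ)(y_{t+1}−ȳ) = 591.7572
Denominator Σ(y_t−ȳ)² = 851.9091
r_1 = 591.7572 / 851.9091 = 0.695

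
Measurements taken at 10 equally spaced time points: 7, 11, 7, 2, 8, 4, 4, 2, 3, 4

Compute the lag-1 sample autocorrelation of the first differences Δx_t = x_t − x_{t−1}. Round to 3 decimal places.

First differences Δx: 4, -4, -5, 6, -4, 0, -2, 1, 1
Mean of differences = -0.3333
Numerator Σ(Δx_t−Δx̄)(Δx_{t+1}−Δx̄) = -53.7778
Denominator Σ(Δx_t−Δx̄)² = 114.0000
r_1(Δx) = -53.7778 / 114.0000 = -0.472

-0.472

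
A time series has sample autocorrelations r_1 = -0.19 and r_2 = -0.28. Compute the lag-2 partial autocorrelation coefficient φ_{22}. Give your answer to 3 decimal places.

φ_{22} = (r_2 − r_1²) / (1 − r_1²)
r_1² = (-0.19)² = 0.0361
Numerator = -0.28 − 0.0361 = -0.3161; denominator = 1 − 0.0361 = 0.9639
φ_{22} = -0.3161 / 0.9639 = -0.328

-0.328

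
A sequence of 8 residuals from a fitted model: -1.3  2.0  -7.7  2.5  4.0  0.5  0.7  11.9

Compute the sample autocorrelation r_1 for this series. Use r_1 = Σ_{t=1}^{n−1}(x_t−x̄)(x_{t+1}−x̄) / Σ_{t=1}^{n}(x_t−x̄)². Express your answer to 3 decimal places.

-0.106

Mean x̄ = (-1.3 + 2.0 − 7.7 + 2.5 + 4.0 + 0.5 + 0.7 + 11.9)/8 = 1.5750
Deviations from mean: -2.8750, 0.4250, -9.2750, 0.9250, 2.4250, -1.0750, -0.8750, 10.3250
Numerator Σ_{t=1}^{7}(x_t−x̄)(x_{t+1}−x̄) = -22.2006
Denominator Σ(x_t−x̄)² = 209.7350
r_1 = -22.2006 / 209.7350 = -0.106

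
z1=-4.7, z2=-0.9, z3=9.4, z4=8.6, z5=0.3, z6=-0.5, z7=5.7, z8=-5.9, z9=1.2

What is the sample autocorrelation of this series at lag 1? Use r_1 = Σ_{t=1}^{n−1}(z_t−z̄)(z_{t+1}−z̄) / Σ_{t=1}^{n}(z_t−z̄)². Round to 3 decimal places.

0.038

Mean z̄ = (-4.7 − 0.9 + 9.4 + 8.6 + 0.3 − 0.5 + 5.7 − 5.9 + 1.2)/9 = 1.4667
Numerator Σ_{t=1}^{8}(z_t−z̄)(z_{t+1}−z̄) = 8.8356
Denominator Σ(z_t−z̄)² = 234.9400
r_1 = 8.8356 / 234.9400 = 0.038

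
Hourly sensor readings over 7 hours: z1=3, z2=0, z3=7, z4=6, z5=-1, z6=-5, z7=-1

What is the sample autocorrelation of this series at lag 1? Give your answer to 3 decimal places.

0.323

Mean z̄ = (3 + 0 + 7 + 6 − 1 − 5 − 1)/7 = 1.2857
Deviations from mean: 1.7143, -1.2857, 5.7143, 4.7143, -2.2857, -6.2857, -2.2857
Σ(z_t−z̄)(z_{t+1}−z̄) = (-2.2041) + (-7.3469) + (26.9388) + (-10.7755) + (14.3673) + (14.3673) = 35.3469
Denominator Σ(z_t−z̄)² = 109.4286
r_1 = 35.3469 / 109.4286 = 0.323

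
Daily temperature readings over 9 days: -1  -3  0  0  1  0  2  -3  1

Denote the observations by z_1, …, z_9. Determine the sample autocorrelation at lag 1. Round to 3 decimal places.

Mean z̄ = (-1 − 3 + 0 + 0 + 1 + 0 + 2 − 3 + 1)/9 = -0.3333
Numerator Σ_{t=1}^{8}(z_t−z̄)(z_{t+1}−z̄) = -7.1111
Denominator Σ(z_t−z̄)² = 24.0000
r_1 = -7.1111 / 24.0000 = -0.296

-0.296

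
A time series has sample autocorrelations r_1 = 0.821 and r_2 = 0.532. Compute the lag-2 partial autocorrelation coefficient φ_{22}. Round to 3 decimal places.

φ_{22} = (r_2 − r_1²) / (1 − r_1²)
r_1² = (0.821)² = 0.674041
Numerator = 0.532 − 0.6740 = -0.1420; denominator = 1 − 0.6740 = 0.3260
φ_{22} = -0.1420 / 0.3260 = -0.436

-0.436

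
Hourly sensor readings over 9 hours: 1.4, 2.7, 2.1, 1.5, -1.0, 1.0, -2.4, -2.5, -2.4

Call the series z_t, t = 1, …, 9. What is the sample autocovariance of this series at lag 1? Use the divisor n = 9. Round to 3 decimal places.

Mean z̄ = (1.4 + 2.7 + 2.1 + 1.5 − 1.0 + 1.0 − 2.4 − 2.5 − 2.4)/9 = 0.0444
Σ_{t=1}^{8}(z_t−z̄)(z_{t+1}−z̄) = 19.6358
γ_1 = 19.6358 / 9 = 2.182

2.182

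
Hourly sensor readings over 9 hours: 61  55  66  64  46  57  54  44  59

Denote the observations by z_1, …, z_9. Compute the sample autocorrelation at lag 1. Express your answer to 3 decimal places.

Mean z̄ = (61 + 55 + 66 + 64 + 46 + 57 + 54 + 44 + 59)/9 = 56.2222
Numerator Σ_{t=1}^{8}(z_t−z̄)(z_{t+1}−z̄) = -37.7160
Denominator Σ(z_t−z̄)² = 447.5556
r_1 = -37.7160 / 447.5556 = -0.084

-0.084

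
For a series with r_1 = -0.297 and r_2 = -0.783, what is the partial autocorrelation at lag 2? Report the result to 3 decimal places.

φ_{22} = (r_2 − r_1²) / (1 − r_1²)
r_1² = (-0.297)² = 0.088209
Numerator = -0.783 − 0.0882 = -0.8712; denominator = 1 − 0.0882 = 0.9118
φ_{22} = -0.8712 / 0.9118 = -0.955

-0.955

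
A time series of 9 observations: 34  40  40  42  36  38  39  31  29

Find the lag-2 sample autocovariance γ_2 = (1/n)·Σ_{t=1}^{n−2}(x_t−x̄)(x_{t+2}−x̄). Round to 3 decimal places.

Mean x̄ = (34 + 40 + 40 + 42 + 36 + 38 + 39 + 31 + 29)/9 = 36.5556
Σ_{t=1}^{7}(x_t−x̄)(x_{t+2}−x̄) = -11.9506
γ_2 = -11.9506 / 9 = -1.328

-1.328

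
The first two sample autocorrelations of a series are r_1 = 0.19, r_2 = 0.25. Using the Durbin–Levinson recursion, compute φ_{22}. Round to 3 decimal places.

φ_{22} = (r_2 − r_1²) / (1 − r_1²)
r_1² = (0.19)² = 0.0361
Numerator = 0.25 − 0.0361 = 0.2139; denominator = 1 − 0.0361 = 0.9639
φ_{22} = 0.2139 / 0.9639 = 0.222

0.222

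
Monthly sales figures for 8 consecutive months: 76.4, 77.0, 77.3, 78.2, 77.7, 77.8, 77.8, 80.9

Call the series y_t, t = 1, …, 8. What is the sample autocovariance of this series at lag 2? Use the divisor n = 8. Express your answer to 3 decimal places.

Mean ȳ = (76.4 + 77.0 + 77.3 + 78.2 + 77.7 + 77.8 + 77.8 + 80.9)/8 = 77.8875
Deviations: -1.4875, -0.8875, -0.5875, 0.3125, -0.1875, -0.0875, -0.0875, 3.0125
Σ_{t=1}^{6}(y_t−ȳ)(y_{t+2}−ȳ) = 0.4322
γ_2 = 0.4322 / 8 = 0.054

0.054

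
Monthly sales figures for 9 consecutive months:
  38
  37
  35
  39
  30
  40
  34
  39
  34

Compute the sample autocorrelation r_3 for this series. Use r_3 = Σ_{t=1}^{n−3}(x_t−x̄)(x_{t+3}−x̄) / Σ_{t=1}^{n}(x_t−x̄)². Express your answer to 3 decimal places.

-0.435

Mean x̄ = (38 + 37 + 35 + 39 + 30 + 40 + 34 + 39 + 34)/9 = 36.2222
Numerator Σ_{t=1}^{6}(x_t−x̄)(x_{t+3}−x̄) = -36.3704
Denominator Σ(x_t−x̄)² = 83.5556
r_3 = -36.3704 / 83.5556 = -0.435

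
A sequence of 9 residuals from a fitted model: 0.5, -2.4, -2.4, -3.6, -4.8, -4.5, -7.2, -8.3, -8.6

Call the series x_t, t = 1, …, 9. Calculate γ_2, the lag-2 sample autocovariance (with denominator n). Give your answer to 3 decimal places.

Mean x̄ = (0.5 − 2.4 − 2.4 − 3.6 − 4.8 − 4.5 − 7.2 − 8.3 − 8.6)/9 = -4.5889
Σ_{t=1}^{7}(x_t−x̄)(x_{t+2}−x̄) = 23.6242
γ_2 = 23.6242 / 9 = 2.625

2.625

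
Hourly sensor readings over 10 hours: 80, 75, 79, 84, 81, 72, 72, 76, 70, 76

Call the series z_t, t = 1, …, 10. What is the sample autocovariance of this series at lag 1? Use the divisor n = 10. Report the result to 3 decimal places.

5.225

Mean z̄ = (80 + 75 + 79 + 84 + 81 + 72 + 72 + 76 + 70 + 76)/10 = 76.5000
Σ_{t=1}^{9}(z_t−z̄)(z_{t+1}−z̄) = 52.2500
γ_1 = 52.2500 / 10 = 5.225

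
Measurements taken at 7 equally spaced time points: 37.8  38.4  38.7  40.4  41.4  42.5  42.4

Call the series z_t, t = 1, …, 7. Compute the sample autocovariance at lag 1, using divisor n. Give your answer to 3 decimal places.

Mean z̄ = (37.8 + 38.4 + 38.7 + 40.4 + 41.4 + 42.5 + 42.4)/7 = 40.2286
Σ_{t=1}^{6}(z_t−z̄)(z_{t+1}−z̄) = 14.7678
γ_1 = 14.7678 / 7 = 2.110

2.110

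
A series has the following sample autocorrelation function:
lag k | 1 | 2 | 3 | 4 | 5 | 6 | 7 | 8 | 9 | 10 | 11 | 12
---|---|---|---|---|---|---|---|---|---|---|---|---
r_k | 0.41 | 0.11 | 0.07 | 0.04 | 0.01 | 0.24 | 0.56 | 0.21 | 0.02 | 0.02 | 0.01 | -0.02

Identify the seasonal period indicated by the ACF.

The largest autocorrelation is r_7 = 0.56; the remaining lags stay at or below 0.41. The elevated value at lag 1 (0.41), dropping to 0.11 at lag 2, reflects decaying short-term dependence rather than seasonality.
The dominant spike at lag 7 indicates a seasonal period of 7.

7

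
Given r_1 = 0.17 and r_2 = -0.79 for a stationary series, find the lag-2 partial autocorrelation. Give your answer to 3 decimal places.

-0.843

φ_{22} = (r_2 − r_1²) / (1 − r_1²)
r_1² = (0.17)² = 0.0289
Numerator = -0.79 − 0.0289 = -0.8189; denominator = 1 − 0.0289 = 0.9711
φ_{22} = -0.8189 / 0.9711 = -0.843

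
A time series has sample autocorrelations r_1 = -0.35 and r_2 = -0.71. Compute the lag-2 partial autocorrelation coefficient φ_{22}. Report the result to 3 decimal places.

-0.949

φ_{22} = (r_2 − r_1²) / (1 − r_1²)
r_1² = (-0.35)² = 0.1225
Numerator = -0.71 − 0.1225 = -0.8325; denominator = 1 − 0.1225 = 0.8775
φ_{22} = -0.8325 / 0.8775 = -0.949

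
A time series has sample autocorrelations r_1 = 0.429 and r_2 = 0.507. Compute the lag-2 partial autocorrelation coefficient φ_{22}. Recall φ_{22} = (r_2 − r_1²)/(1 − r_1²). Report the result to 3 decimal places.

φ_{22} = (r_2 − r_1²) / (1 − r_1²)
r_1² = (0.429)² = 0.184041
Numerator = 0.507 − 0.1840 = 0.3230; denominator = 1 − 0.1840 = 0.8160
φ_{22} = 0.3230 / 0.8160 = 0.396

0.396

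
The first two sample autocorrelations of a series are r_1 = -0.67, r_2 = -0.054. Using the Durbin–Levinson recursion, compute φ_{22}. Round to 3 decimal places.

φ_{22} = (r_2 − r_1²) / (1 − r_1²)
r_1² = (-0.67)² = 0.4489
Numerator = -0.054 − 0.4489 = -0.5029; denominator = 1 − 0.4489 = 0.5511
φ_{22} = -0.5029 / 0.5511 = -0.913

-0.913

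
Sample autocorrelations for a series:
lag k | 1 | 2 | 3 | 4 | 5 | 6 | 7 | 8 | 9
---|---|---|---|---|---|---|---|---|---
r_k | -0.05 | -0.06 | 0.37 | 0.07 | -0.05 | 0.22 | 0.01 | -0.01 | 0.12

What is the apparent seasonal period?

The largest autocorrelation is r_3 = 0.37, with a weaker echo at lag 6 (0.22); the remaining lags stay at or below 0.12.
The dominant spike at lag 3 indicates a seasonal period of 3.

3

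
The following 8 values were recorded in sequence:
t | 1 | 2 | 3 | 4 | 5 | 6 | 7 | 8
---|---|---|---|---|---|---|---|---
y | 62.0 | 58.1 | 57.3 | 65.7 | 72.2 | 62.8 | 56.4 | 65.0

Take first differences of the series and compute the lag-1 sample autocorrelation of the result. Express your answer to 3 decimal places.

First differences Δy: -3.9, -0.8, 8.4, 6.5, -9.4, -6.4, 8.6
Mean of differences = 0.4286
Numerator Σ(Δy_t−Δȳ)(Δy_{t+1}−Δȳ) = -4.4351
Denominator Σ(Δy_t−Δȳ)² = 330.6543
r_1(Δy) = -4.4351 / 330.6543 = -0.013

-0.013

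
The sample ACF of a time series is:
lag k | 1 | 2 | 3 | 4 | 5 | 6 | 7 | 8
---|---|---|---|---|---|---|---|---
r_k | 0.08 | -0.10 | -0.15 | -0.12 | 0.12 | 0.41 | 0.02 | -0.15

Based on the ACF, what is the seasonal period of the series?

The largest autocorrelation is r_6 = 0.41; the remaining lags stay at or below 0.12.
The dominant spike at lag 6 indicates a seasonal period of 6.

6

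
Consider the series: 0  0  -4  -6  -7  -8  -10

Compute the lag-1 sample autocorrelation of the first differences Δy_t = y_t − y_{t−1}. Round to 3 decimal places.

-0.333

First differences Δy: 0, -4, -2, -1, -1, -2
Mean of differences = -1.6667
Numerator Σ(Δy_t−Δȳ)(Δy_{t+1}−Δȳ) = -3.1111
Denominator Σ(Δy_t−Δȳ)² = 9.3333
r_1(Δy) = -3.1111 / 9.3333 = -0.333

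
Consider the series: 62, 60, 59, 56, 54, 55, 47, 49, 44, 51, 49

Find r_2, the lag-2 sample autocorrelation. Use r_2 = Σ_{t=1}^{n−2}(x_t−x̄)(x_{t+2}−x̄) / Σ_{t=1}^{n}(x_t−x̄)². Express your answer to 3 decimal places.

0.520

Mean x̄ = (62 + 60 + 59 + 56 + 54 + 55 + 47 + 49 + 44 + 51 + 49)/11 = 53.2727
Numerator Σ_{t=1}^{9}(x_t−x̄)(x_{t+2}−x̄) = 172.7603
Denominator Σ(x_t−x̄)² = 332.1818
r_2 = 172.7603 / 332.1818 = 0.520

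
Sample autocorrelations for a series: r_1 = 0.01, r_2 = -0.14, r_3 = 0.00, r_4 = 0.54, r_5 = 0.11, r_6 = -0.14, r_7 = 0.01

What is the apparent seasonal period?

The largest autocorrelation is r_4 = 0.54; the remaining lags stay at or below 0.11.
The dominant spike at lag 4 indicates a seasonal period of 4.

4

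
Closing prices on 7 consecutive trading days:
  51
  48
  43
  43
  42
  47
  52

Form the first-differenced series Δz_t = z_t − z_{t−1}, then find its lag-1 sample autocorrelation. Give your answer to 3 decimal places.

0.414

First differences Δz: -3, -5, 0, -1, 5, 5
Mean of differences = 0.1667
Numerator Σ(Δz_t−Δz̄)(Δz_{t+1}−Δz̄) = 35.1389
Denominator Σ(Δz_t−Δz̄)² = 84.8333
r_1(Δz) = 35.1389 / 84.8333 = 0.414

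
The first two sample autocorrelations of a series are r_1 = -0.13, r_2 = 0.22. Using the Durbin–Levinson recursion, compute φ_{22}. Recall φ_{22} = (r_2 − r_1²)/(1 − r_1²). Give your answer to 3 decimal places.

0.207

φ_{22} = (r_2 − r_1²) / (1 − r_1²)
r_1² = (-0.13)² = 0.0169
Numerator = 0.22 − 0.0169 = 0.2031; denominator = 1 − 0.0169 = 0.9831
φ_{22} = 0.2031 / 0.9831 = 0.207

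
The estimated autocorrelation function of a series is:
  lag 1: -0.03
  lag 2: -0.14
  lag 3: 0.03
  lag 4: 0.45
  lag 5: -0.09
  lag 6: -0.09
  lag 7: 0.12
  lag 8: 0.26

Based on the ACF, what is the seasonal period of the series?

The largest autocorrelation is r_4 = 0.45, with a weaker echo at lag 8 (0.26); the remaining lags stay at or below 0.12.
The dominant spike at lag 4 indicates a seasonal period of 4.

4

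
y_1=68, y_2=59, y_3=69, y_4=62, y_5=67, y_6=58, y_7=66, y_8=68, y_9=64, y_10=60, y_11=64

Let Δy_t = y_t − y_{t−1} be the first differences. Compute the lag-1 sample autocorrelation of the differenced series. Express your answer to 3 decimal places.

-0.674

First differences Δy: -9, 10, -7, 5, -9, 8, 2, -4, -4, 4
Mean of differences = -0.4000
Numerator Σ(Δy_t−Δȳ)(Δy_{t+1}−Δȳ) = -303.7600
Denominator Σ(Δy_t−Δȳ)² = 450.4000
r_1(Δy) = -303.7600 / 450.4000 = -0.674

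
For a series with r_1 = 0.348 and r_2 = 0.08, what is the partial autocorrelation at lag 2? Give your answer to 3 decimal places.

-0.047

φ_{22} = (r_2 − r_1²) / (1 − r_1²)
r_1² = (0.348)² = 0.121104
Numerator = 0.08 − 0.1211 = -0.0411; denominator = 1 − 0.1211 = 0.8789
φ_{22} = -0.0411 / 0.8789 = -0.047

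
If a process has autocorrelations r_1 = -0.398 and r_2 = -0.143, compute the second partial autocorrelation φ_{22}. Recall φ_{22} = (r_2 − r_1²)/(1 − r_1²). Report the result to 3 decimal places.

φ_{22} = (r_2 − r_1²) / (1 − r_1²)
r_1² = (-0.398)² = 0.158404
Numerator = -0.143 − 0.1584 = -0.3014; denominator = 1 − 0.1584 = 0.8416
φ_{22} = -0.3014 / 0.8416 = -0.358

-0.358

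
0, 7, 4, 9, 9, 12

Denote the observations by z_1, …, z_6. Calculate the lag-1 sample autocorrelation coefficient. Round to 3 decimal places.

0.090

Mean z̄ = (0 + 7 + 4 + 9 + 9 + 12)/6 = 6.8333
Deviations from mean: -6.8333, 0.1667, -2.8333, 2.1667, 2.1667, 5.1667
Numerator Σ_{t=1}^{5}(z_t−z̄)(z_{t+1}−z̄) = 8.1389
Denominator Σ(z_t−z̄)² = 90.8333
r_1 = 8.1389 / 90.8333 = 0.090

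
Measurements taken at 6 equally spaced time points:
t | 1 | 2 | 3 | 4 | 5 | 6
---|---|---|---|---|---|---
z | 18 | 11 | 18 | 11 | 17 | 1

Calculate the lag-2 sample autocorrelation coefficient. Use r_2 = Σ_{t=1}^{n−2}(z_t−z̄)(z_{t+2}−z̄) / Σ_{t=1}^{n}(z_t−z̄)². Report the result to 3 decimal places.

Mean z̄ = (18 + 11 + 18 + 11 + 17 + 1)/6 = 12.6667
Deviations from mean: 5.3333, -1.6667, 5.3333, -1.6667, 4.3333, -11.6667
Σ(z_t−z̄)(z_{t+2}−z̄) = (28.4444) + (2.7778) + (23.1111) + (19.4444) = 73.7778
Denominator Σ(z_t−z̄)² = 217.3333
r_2 = 73.7778 / 217.3333 = 0.339

0.339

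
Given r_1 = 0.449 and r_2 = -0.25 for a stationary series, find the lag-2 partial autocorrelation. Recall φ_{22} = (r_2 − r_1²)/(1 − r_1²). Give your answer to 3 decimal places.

φ_{22} = (r_2 − r_1²) / (1 − r_1²)
r_1² = (0.449)² = 0.201601
Numerator = -0.25 − 0.2016 = -0.4516; denominator = 1 − 0.2016 = 0.7984
φ_{22} = -0.4516 / 0.7984 = -0.566

-0.566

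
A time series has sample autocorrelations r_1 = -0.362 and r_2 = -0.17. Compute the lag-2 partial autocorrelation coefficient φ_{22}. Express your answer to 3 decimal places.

φ_{22} = (r_2 − r_1²) / (1 − r_1²)
r_1² = (-0.362)² = 0.131044
Numerator = -0.17 − 0.1310 = -0.3010; denominator = 1 − 0.1310 = 0.8690
φ_{22} = -0.3010 / 0.8690 = -0.346

-0.346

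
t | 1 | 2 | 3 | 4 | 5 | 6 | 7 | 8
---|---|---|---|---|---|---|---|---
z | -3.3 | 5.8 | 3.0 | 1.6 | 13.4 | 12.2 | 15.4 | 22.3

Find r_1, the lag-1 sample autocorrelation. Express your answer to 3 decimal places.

0.379

Mean z̄ = (-3.3 + 5.8 + 3.0 + 1.6 + 13.4 + 12.2 + 15.4 + 22.3)/8 = 8.8000
Σ(z_t−z̄)(z_{t+1}−z̄) = (36.3000) + (17.4000) + (41.7600) + (-33.1200) + (15.6400) + (22.4400) + (89.1000) = 189.5200
Denominator Σ(z_t−z̄)² = 499.4200
r_1 = 189.5200 / 499.4200 = 0.379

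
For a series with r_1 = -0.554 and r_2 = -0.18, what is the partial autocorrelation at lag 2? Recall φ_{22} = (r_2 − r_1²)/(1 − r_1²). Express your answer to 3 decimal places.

φ_{22} = (r_2 − r_1²) / (1 − r_1²)
r_1² = (-0.554)² = 0.306916
Numerator = -0.18 − 0.3069 = -0.4869; denominator = 1 − 0.3069 = 0.6931
φ_{22} = -0.4869 / 0.6931 = -0.703

-0.703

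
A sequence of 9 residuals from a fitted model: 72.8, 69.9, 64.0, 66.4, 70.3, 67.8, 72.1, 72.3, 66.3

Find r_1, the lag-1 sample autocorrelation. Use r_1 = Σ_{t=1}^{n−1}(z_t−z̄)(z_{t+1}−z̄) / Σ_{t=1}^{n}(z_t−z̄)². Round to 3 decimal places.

Mean z̄ = (72.8 + 69.9 + 64.0 + 66.4 + 70.3 + 67.8 + 72.1 + 72.3 + 66.3)/9 = 69.1000
Numerator Σ_{t=1}^{8}(z_t−z̄)(z_{t+1}−z̄) = 4.5900
Denominator Σ(z_t−z̄)² = 77.8400
r_1 = 4.5900 / 77.8400 = 0.059

0.059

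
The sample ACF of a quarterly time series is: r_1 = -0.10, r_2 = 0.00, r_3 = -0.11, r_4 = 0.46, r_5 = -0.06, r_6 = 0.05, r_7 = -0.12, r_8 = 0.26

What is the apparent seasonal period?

The largest autocorrelation is r_4 = 0.46, with a weaker echo at lag 8 (0.26); the remaining lags stay at or below 0.05.
The dominant spike at lag 4 indicates a seasonal period of 4.

4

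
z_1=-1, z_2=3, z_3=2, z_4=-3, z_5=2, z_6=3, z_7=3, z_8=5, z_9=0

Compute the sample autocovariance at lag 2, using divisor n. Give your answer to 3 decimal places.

-1.192

Mean z̄ = (-1 + 3 + 2 − 3 + 2 + 3 + 3 + 5 + 0)/9 = 1.5556
Σ_{t=1}^{7}(z_t−z̄)(z_{t+2}−z̄) = -10.7284
γ_2 = -10.7284 / 9 = -1.192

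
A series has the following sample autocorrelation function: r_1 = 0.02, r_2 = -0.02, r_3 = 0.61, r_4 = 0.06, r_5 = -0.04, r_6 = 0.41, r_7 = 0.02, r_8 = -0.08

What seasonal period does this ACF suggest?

3

The largest autocorrelation is r_3 = 0.61, with a weaker echo at lag 6 (0.41); the remaining lags stay at or below 0.06.
The dominant spike at lag 3 indicates a seasonal period of 3.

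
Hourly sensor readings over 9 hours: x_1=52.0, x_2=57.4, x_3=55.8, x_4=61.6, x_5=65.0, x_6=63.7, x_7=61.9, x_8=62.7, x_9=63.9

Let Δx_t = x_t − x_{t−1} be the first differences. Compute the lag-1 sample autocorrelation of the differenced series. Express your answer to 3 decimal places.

First differences Δx: 5.4, -1.6, 5.8, 3.4, -1.3, -1.8, 0.8, 1.2
Mean of differences = 1.4875
Numerator Σ(Δx_t−Δx̄)(Δx_{t+1}−Δx̄) = -10.8564
Denominator Σ(Δx_t−Δx̄)² = 66.2288
r_1(Δx) = -10.8564 / 66.2288 = -0.164

-0.164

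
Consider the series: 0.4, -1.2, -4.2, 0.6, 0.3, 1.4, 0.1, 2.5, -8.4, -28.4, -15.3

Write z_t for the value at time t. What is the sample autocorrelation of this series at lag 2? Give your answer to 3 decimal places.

Mean z̄ = (0.4 − 1.2 − 4.2 + 0.6 + 0.3 + 1.4 + 0.1 + 2.5 − 8.4 − 28.4 − 15.3)/11 = -4.7455
Numerator Σ_{t=1}^{9}(z_t−z̄)(z_{t+2}−z̄) = -24.1887
Denominator Σ(z_t−z̄)² = 891.4073
r_2 = -24.1887 / 891.4073 = -0.027

-0.027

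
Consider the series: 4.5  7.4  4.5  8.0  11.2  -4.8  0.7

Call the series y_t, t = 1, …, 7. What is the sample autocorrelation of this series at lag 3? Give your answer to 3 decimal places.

Mean ȳ = (4.5 + 7.4 + 4.5 + 8.0 + 11.2 − 4.8 + 0.7)/7 = 4.5000
Deviations from mean: 0.0000, 2.9000, 0.0000, 3.5000, 6.7000, -9.3000, -3.8000
Σ(y_t−ȳ)(y_{t+3}−ȳ) = (0.0000) + (19.4300) + (0.0000) + (-13.3000) = 6.1300
Denominator Σ(y_t−ȳ)² = 166.4800
r_3 = 6.1300 / 166.4800 = 0.037

0.037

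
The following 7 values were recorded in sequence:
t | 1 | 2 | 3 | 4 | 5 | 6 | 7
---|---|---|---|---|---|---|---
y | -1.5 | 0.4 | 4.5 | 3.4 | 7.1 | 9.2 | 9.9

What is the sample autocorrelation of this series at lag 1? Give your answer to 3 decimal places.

0.527

Mean ȳ = (-1.5 + 0.4 + 4.5 + 3.4 + 7.1 + 9.2 + 9.9)/7 = 4.7143
Deviations from mean: -6.2143, -4.3143, -0.2143, -1.3143, 2.3857, 4.4857, 5.1857
Σ(y_t−ȳ)(y_{t+1}−ȳ) = (26.8102) + (0.9245) + (0.2816) + (-3.1355) + (10.7016) + (23.2616) = 58.8441
Denominator Σ(y_t−ȳ)² = 111.7086
r_1 = 58.8441 / 111.7086 = 0.527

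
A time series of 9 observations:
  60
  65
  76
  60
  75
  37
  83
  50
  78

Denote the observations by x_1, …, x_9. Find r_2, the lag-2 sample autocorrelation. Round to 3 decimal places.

Mean x̄ = (60 + 65 + 76 + 60 + 75 + 37 + 83 + 50 + 78)/9 = 64.8889
Σ(x_t−x̄)(x_{t+2}−x̄) = (-54.3210) + (-0.5432) + (112.3457) + (136.3457) + (183.1235) + (415.2346) + (237.4568) = 1029.6420
Denominator Σ(x_t−x̄)² = 1772.8889
r_2 = 1029.6420 / 1772.8889 = 0.581

0.581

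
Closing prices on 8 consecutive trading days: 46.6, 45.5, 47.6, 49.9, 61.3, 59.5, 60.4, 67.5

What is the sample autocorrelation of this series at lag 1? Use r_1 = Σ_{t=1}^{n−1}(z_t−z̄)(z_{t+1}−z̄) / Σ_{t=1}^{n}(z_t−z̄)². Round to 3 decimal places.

0.564

Mean z̄ = (46.6 + 45.5 + 47.6 + 49.9 + 61.3 + 59.5 + 60.4 + 67.5)/8 = 54.7875
Numerator Σ_{t=1}^{7}(z_t−z̄)(z_{t+1}−z̄) = 274.5823
Denominator Σ(z_t−z̄)² = 486.5688
r_1 = 274.5823 / 486.5688 = 0.564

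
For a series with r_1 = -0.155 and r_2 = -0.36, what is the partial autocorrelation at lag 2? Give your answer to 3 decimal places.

-0.393

φ_{22} = (r_2 − r_1²) / (1 − r_1²)
r_1² = (-0.155)² = 0.024025
Numerator = -0.36 − 0.0240 = -0.3840; denominator = 1 − 0.0240 = 0.9760
φ_{22} = -0.3840 / 0.9760 = -0.393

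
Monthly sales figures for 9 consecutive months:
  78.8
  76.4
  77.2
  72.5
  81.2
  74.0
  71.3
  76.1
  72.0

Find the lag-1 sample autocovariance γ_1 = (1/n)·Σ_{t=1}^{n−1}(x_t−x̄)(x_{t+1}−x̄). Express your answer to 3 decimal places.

Mean x̄ = (78.8 + 76.4 + 77.2 + 72.5 + 81.2 + 74.0 + 71.3 + 76.1 + 72.0)/9 = 75.5000
Σ_{t=1}^{8}(x_t−x̄)(x_{t+1}−x̄) = -24.5700
γ_1 = -24.5700 / 9 = -2.730

-2.730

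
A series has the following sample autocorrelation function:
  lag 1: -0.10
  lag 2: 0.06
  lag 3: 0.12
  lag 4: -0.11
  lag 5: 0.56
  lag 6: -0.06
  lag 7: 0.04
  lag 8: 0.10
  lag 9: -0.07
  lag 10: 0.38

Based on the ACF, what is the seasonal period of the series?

5

The largest autocorrelation is r_5 = 0.56, with a weaker echo at lag 10 (0.38); the remaining lags stay at or below 0.12.
The dominant spike at lag 5 indicates a seasonal period of 5.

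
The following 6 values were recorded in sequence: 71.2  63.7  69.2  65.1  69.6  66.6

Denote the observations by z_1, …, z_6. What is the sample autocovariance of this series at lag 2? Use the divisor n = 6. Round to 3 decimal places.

3.530

Mean z̄ = (71.2 + 63.7 + 69.2 + 65.1 + 69.6 + 66.6)/6 = 67.5667
Deviations: 3.6333, -3.8667, 1.6333, -2.4667, 2.0333, -0.9667
Σ_{t=1}^{4}(z_t−z̄)(z_{t+2}−z̄) = 21.1778
γ_2 = 21.1778 / 6 = 3.530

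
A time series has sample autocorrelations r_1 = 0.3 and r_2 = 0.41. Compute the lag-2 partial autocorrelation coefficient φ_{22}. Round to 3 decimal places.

0.352

φ_{22} = (r_2 − r_1²) / (1 − r_1²)
r_1² = (0.3)² = 0.09
Numerator = 0.41 − 0.0900 = 0.3200; denominator = 1 − 0.0900 = 0.9100
φ_{22} = 0.3200 / 0.9100 = 0.352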